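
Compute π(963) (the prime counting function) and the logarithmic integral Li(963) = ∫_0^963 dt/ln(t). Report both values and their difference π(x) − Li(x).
π(963) = 162;  Li(963) ≈ 172.24;  π(x) − Li(x) ≈ -10.24.

Direct count of primes ≤ 963 gives π(963) = 162. Numerical evaluation of the logarithmic integral gives Li(963) ≈ 172.24. The difference π(x) − Li(x) ≈ -10.24 is typically negative for small/moderate x (Li(x) overestimates), though Littlewood's theorem shows this sign changes infinitely often.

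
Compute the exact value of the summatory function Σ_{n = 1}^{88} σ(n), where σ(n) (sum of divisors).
Σ_{n ≤ 88} σ(n) = 6409

Compute σ(n) for each 1 ≤ n ≤ 88: σ(1) = 1, σ(2) = 3, σ(3) = 4, σ(4) = 7, σ(5) = 6, σ(6) = 12, σ(7) = 8, σ(8) = 15, σ(9) = 13, σ(10) = 18, σ(11) = 12, σ(12) = 28, σ(13) = 14, σ(14) = 24, σ(15) = 24, σ(16) = 31, σ(17) = 18, σ(18) = 39, σ(19) = 20, σ(20) = 42, σ(21) = 32, σ(22) = 36, σ(23) = 24, σ(24) = 60, σ(25) = 31, σ(26) = 42, σ(27) = 40, σ(28) = 56, σ(29) = 30, σ(30) = 72, σ(31) = 32, σ(32) = 63, σ(33) = 48, σ(34) = 54, σ(35) = 48, σ(36) = 91, σ(37) = 38, σ(38) = 60, σ(39) = 56, σ(40) = 90, σ(41) = 42, σ(42) = 96, σ(43) = 44, σ(44) = 84, σ(45) = 78, σ(46) = 72, σ(47) = 48, σ(48) = 124, σ(49) = 57, σ(50) = 93, σ(51) = 72, σ(52) = 98, σ(53) = 54, σ(54) = 120, σ(55) = 72, σ(56) = 120, σ(57) = 80, σ(58) = 90, σ(59) = 60, σ(60) = 168, σ(61) = 62, σ(62) = 96, σ(63) = 104, σ(64) = 127, σ(65) = 84, σ(66) = 144, σ(67) = 68, σ(68) = 126, σ(69) = 96, σ(70) = 144, σ(71) = 72, σ(72) = 195, σ(73) = 74, σ(74) = 114, σ(75) = 124, σ(76) = 140, σ(77) = 96, σ(78) = 168, σ(79) = 80, σ(80) = 186, σ(81) = 121, σ(82) = 126, σ(83) = 84, σ(84) = 224, σ(85) = 108, σ(86) = 132, σ(87) = 120, σ(88) = 180. Summing all 88 values: 6409. (Average order: Σ_{n ≤ x} σ(n) ~ (π²/12) x². For x = 88, (π²/12)·88² ≈ 6369.18.)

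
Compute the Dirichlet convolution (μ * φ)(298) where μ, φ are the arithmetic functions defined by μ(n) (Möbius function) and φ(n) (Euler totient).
(μ * φ)(298) = 0

Divisors of 298: [1, 2, 149, 298]. For each d | 298:
  d = 1: μ(1) · φ(298/1) = 1 · 148 = 148
  d = 2: μ(2) · φ(298/2) = -1 · 148 = -148
  d = 149: μ(149) · φ(298/149) = -1 · 1 = -1
  d = 298: μ(298) · φ(298/298) = 1 · 1 = 1
Summing: (μ * φ)(298) = 148 + -148 + -1 + 1 = 0.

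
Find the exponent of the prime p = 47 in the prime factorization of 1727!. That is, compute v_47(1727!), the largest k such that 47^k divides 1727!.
v_47(1727!) = 36

Legendre's formula: v_p(n!) = Σ_{k ≥ 1} ⌊n / p^k⌋. For p = 47, n = 1727, the terms are:
  ⌊1727/47^1⌋ = ⌊1727/47⌋ = 36
(the next term ⌊1727/47^2⌋ = 0, terminating the sum). Summing: v_47(1727!) = 36 = 36.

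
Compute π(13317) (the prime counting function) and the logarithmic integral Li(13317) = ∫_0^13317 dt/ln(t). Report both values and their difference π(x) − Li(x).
π(13317) = 1581;  Li(13317) ≈ 1600.53;  π(x) − Li(x) ≈ -19.53.

Direct count of primes ≤ 13317 gives π(13317) = 1581. Numerical evaluation of the logarithmic integral gives Li(13317) ≈ 1600.53. The difference π(x) − Li(x) ≈ -19.53 is typically negative for small/moderate x (Li(x) overestimates), though Littlewood's theorem shows this sign changes infinitely often.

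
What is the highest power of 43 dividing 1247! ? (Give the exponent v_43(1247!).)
v_43(1247!) = 29

Legendre's formula: v_p(n!) = Σ_{k ≥ 1} ⌊n / p^k⌋. For p = 43, n = 1247, the terms are:
  ⌊1247/43^1⌋ = ⌊1247/43⌋ = 29
(the next term ⌊1247/43^2⌋ = 0, terminating the sum). Summing: v_43(1247!) = 29 = 29.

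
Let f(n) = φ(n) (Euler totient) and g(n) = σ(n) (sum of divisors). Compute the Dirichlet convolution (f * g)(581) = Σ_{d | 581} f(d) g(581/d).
(φ * σ)(581) = 2324

Divisors of 581: [1, 7, 83, 581]. For each d | 581:
  d = 1: φ(1) · σ(581/1) = 1 · 672 = 672
  d = 7: φ(7) · σ(581/7) = 6 · 84 = 504
  d = 83: φ(83) · σ(581/83) = 82 · 8 = 656
  d = 581: φ(581) · σ(581/581) = 492 · 1 = 492
Summing: (φ * σ)(581) = 672 + 504 + 656 + 492 = 2324.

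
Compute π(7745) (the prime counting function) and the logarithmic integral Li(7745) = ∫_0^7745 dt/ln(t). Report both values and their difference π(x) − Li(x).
π(7745) = 982;  Li(7745) ≈ 997.99;  π(x) − Li(x) ≈ -15.99.

Direct count of primes ≤ 7745 gives π(7745) = 982. Numerical evaluation of the logarithmic integral gives Li(7745) ≈ 997.99. The difference π(x) − Li(x) ≈ -15.99 is typically negative for small/moderate x (Li(x) overestimates), though Littlewood's theorem shows this sign changes infinitely often.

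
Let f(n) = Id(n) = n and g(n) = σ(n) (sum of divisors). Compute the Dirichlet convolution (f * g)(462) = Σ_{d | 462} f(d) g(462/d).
(Id * σ)(462) = 12075

Divisors of 462: [1, 2, 3, 6, 7, 11, 14, 21, 22, 33, 42, 66, 77, 154, 231, 462]. For each d | 462:
  d = 1: Id(1) · σ(462/1) = 1 · 1152 = 1152
  d = 2: Id(2) · σ(462/2) = 2 · 384 = 768
  d = 3: Id(3) · σ(462/3) = 3 · 288 = 864
  d = 6: Id(6) · σ(462/6) = 6 · 96 = 576
  d = 7: Id(7) · σ(462/7) = 7 · 144 = 1008
  d = 11: Id(11) · σ(462/11) = 11 · 96 = 1056
  d = 14: Id(14) · σ(462/14) = 14 · 48 = 672
  d = 21: Id(21) · σ(462/21) = 21 · 36 = 756
  d = 22: Id(22) · σ(462/22) = 22 · 32 = 704
  d = 33: Id(33) · σ(462/33) = 33 · 24 = 792
  d = 42: Id(42) · σ(462/42) = 42 · 12 = 504
  d = 66: Id(66) · σ(462/66) = 66 · 8 = 528
  d = 77: Id(77) · σ(462/77) = 77 · 12 = 924
  d = 154: Id(154) · σ(462/154) = 154 · 4 = 616
  d = 231: Id(231) · σ(462/231) = 231 · 3 = 693
  d = 462: Id(462) · σ(462/462) = 462 · 1 = 462
Summing: (Id * σ)(462) = 1152 + 768 + 864 + 576 + 1008 + 1056 + 672 + 756 + 704 + 792 + 504 + 528 + 924 + 616 + 693 + 462 = 12075.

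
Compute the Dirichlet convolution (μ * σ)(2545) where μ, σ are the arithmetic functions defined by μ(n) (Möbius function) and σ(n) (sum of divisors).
(μ * σ)(2545) = 2545

Divisors of 2545: [1, 5, 509, 2545]. For each d | 2545:
  d = 1: μ(1) · σ(2545/1) = 1 · 3060 = 3060
  d = 5: μ(5) · σ(2545/5) = -1 · 510 = -510
  d = 509: μ(509) · σ(2545/509) = -1 · 6 = -6
  d = 2545: μ(2545) · σ(2545/2545) = 1 · 1 = 1
Summing: (μ * σ)(2545) = 3060 + -510 + -6 + 1 = 2545.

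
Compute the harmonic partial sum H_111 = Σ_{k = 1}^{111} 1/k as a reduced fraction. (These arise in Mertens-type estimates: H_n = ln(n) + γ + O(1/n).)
H_111 = 813811190043550229600356295599093692454010452277/153803387341307877636928566091115101174034840640

Direct summation: H_111 = 1 + 1/2 + ... + 1/111. The least common denominator is lcm(1, ..., 111) = 8459186303771933270031071135011330564571916235200; over this denominator the numerator is 8459186303771933270031071135011330564571916235200 + 4229593151885966635015535567505665282285958117600 + 2819728767923977756677023711670443521523972078400 + 2114796575942983317507767783752832641142979058800 + 1691837260754386654006214227002266112914383247040 + 1409864383961988878338511855835221760761986039200 + 1208455186253133324290153019287332937795988033600 + 1057398287971491658753883891876416320571489529400 + 939909589307992585559007903890147840507990692800 + 845918630377193327003107113501133056457191623520 + 769016936706539388184642830455575505870174203200 + 704932191980994439169255927917610880380993019600 + 650706638751687174617774702693179274197839710400 + 604227593126566662145076509643666468897994016800 + 563945753584795551335404742334088704304794415680 + 528699143985745829376941945938208160285744764700 + 497599194339525486472415949118313562621877425600 + 469954794653996292779503951945073920253995346400 + 445220331777470172106898480790070029714311380800 + 422959315188596663501553556750566528228595811760 + 402818395417711108096717673095777645931996011200 + 384508468353269694092321415227787752935087101600 + 367790708859649272610046571087449154981387662400 + 352466095990497219584627963958805440190496509800 + 338367452150877330801242845400453222582876649408 + 325353319375843587308887351346589637098919855200 + 313303196435997528519669301296715946835996897600 + 302113796563283331072538254821833234448997008400 + 291696079440411492070036935690045881536962628800 + 281972876792397775667702371167044352152397207840 + 272876977541030105484873262419720340792642459200 + 264349571992872914688470972969104080142872382350 + 256338978902179796061547610151858501956724734400 + 248799597169762743236207974559156781310938712800 + 241691037250626664858030603857466587559197606720 + 234977397326998146389751975972536960126997673200 + 228626656858700899190028949594900826069511249600 + 222610165888735086053449240395035014857155690400 + 216902212917229058205924900897726424732613236800 + 211479657594298331750776778375283264114297905880 + 206321617165169104147099295975886111331022347200 + 201409197708855554048358836547888822965998005600 + 196725262878417052791420258953751873594695726400 + 192254234176634847046160707613893876467543550800 + 187981917861598517111801580778029568101598138560 + 183895354429824636305023285543724577490693831200 + 179982687314296452553852577340666607756849281600 + 176233047995248609792313981979402720095248254900 + 172636455179019046327164717041047562542284004800 + 169183726075438665400621422700226611291438324704 + 165866398113175162157471983039437854207292475200 + 162676659687921793654443675673294818549459927600 + 159607288750413835283605115754930765369281438400 + 156651598217998764259834650648357973417998448800 + 153803387341307877636928566091115101174034840640 + 151056898281641665536269127410916617224498504200 + 148406777259156724035632826930023343238103793600 + 145848039720205746035018467845022940768481314400 + 143376039046981919831035103983242890924947732800 + 140986438396198887833851185583522176076198603920 + 138675185307736610984115920246087386304457643200 + 136438488770515052742436631209860170396321229600 + 134272798472570369365572557698592548643998670400 + 132174785996436457344235486484552040071436191175 + 130141327750337434923554940538635854839567942080 + 128169489451089898030773805075929250978362367200 + 126256511996596018955687628880766127829431585600 + 124399798584881371618103987279578390655469356400 + 122596902953216424203348857029149718327129220800 + 120845518625313332429015301928733293779598803360 + 119143469067210327746916494859314514993970651200 + 117488698663499073194875987986268480063498836600 + 115879264435231962603165358013853843350300222400 + 114313328429350449595014474797450413034755624800 + 112789150716959110267080948466817740860958883136 + 111305082944367543026724620197517507428577845200 + 109859562386648484026377547207939357981453457600 + 108451106458614529102962450448863212366306618400 + 107078307642682699620646470063434564108505268800 + 105739828797149165875388389187641632057148952940 + 104434398811999176173223100432238648945332299200 + 103160808582584552073549647987943055665511173600 + 101917907274360641807603266686883500777974894400 + 100704598854427777024179418273944411482999002800 + 99519838867905097294483189823662712524375485120 + 98362631439208526395710129476875936797347863200 + 97232026480137164023345645230015293845654209600 + 96127117088317423523080353806946938233771775400 + 95047037121032958090236754325970006343504676800 + 93990958930799258555900790389014784050799069280 + 92958091250241024945396386099025610599691387200 + 91947677214912318152511642771862288745346915600 + 90958992513676701828291087473240113597547486400 + 89991343657148226276926288670333303878424640800 + 89044066355494034421379696158014005942862276160 + 88116523997624304896156990989701360047624127450 + 87208106224452920309598671494962170768782641600 + 86318227589509523163582358520523781271142002400 + 85446326300726598687182536717286167318908244800 + 84591863037719332700310711350113305645719162352 + 83754319839326071980505654802092381827444715200 + 82933199056587581078735991519718927103646237600 + 82128022366717798738165739174867287034678798400 + 81338329843960896827221837836647409274729963800 + 80563679083542221619343534619155529186399202240 + 79803644375206917641802557877465382684640719200 + 79057815923102180093748328364591874435251553600 + 78325799108999382129917325324178986708999224400 + 77607213796072782293863037935883766647448772800 + 76901693670653938818464283045557550587017420320 + 76208885619566966396676316531633608689837083200 = 44759615452395262628019596257950153084970574875235, so H_111 = 44759615452395262628019596257950153084970574875235/8459186303771933270031071135011330564571916235200; reducing by gcd(44759615452395262628019596257950153084970574875235, 8459186303771933270031071135011330564571916235200) = 55 gives 813811190043550229600356295599093692454010452277/153803387341307877636928566091115101174034840640 ≈ 5.29124. (The PNT-adjacent estimate ln(111) + γ ≈ 5.28675 matches within O(1/n).)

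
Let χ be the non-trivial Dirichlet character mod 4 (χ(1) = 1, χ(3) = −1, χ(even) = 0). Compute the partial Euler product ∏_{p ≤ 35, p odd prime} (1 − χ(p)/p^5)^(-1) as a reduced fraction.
∏ = 52015810615424538455317584769582112629834289625/52216435813704314792391924764477903837266444288

The odd primes p ≤ 35 are [3, 5, 7, 11, 13, 17, 19, 23, 29, 31]. For each, χ(p) = 1 if p ≡ 1 mod 4, χ(p) = −1 if p ≡ 3 mod 4. Taking (1 − χ(p)/p^5)^(-1) = p^5/(p^5 − χ(p)): (1 − (-1)/3^5)^(-1) · (1 − (1)/5^5)^(-1) · (1 − (-1)/7^5)^(-1) · (1 − (-1)/11^5)^(-1) · (1 − (1)/13^5)^(-1) · (1 − (1)/17^5)^(-1) · (1 − (-1)/19^5)^(-1) · (1 − (-1)/23^5)^(-1) · (1 − (1)/29^5)^(-1) · (1 − (-1)/31^5)^(-1) = 52015810615424538455317584769582112629834289625/52216435813704314792391924764477903837266444288.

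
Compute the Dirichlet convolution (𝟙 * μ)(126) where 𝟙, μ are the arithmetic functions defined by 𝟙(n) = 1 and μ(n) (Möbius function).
(𝟙 * μ)(126) = 0

Divisors of 126: [1, 2, 3, 6, 7, 9, 14, 18, 21, 42, 63, 126]. For each d | 126:
  d = 1: 𝟙(1) · μ(126/1) = 1 · 0 = 0
  d = 2: 𝟙(2) · μ(126/2) = 1 · 0 = 0
  d = 3: 𝟙(3) · μ(126/3) = 1 · -1 = -1
  d = 6: 𝟙(6) · μ(126/6) = 1 · 1 = 1
  d = 7: 𝟙(7) · μ(126/7) = 1 · 0 = 0
  d = 9: 𝟙(9) · μ(126/9) = 1 · 1 = 1
  d = 14: 𝟙(14) · μ(126/14) = 1 · 0 = 0
  d = 18: 𝟙(18) · μ(126/18) = 1 · -1 = -1
  d = 21: 𝟙(21) · μ(126/21) = 1 · 1 = 1
  d = 42: 𝟙(42) · μ(126/42) = 1 · -1 = -1
  d = 63: 𝟙(63) · μ(126/63) = 1 · -1 = -1
  d = 126: 𝟙(126) · μ(126/126) = 1 · 1 = 1
Summing: (𝟙 * μ)(126) = 0 + 0 + -1 + 1 + 0 + 1 + 0 + -1 + 1 + -1 + -1 + 1 = 0.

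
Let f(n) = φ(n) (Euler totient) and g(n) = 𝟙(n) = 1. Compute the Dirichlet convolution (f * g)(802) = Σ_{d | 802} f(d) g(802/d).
(φ * 𝟙)(802) = 802

Divisors of 802: [1, 2, 401, 802]. For each d | 802:
  d = 1: φ(1) · 𝟙(802/1) = 1 · 1 = 1
  d = 2: φ(2) · 𝟙(802/2) = 1 · 1 = 1
  d = 401: φ(401) · 𝟙(802/401) = 400 · 1 = 400
  d = 802: φ(802) · 𝟙(802/802) = 400 · 1 = 400
Summing: (φ * 𝟙)(802) = 1 + 1 + 400 + 400 = 802.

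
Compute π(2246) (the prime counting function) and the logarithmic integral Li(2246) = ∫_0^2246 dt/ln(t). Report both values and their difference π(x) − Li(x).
π(2246) = 334;  Li(2246) ≈ 346.92;  π(x) − Li(x) ≈ -12.92.

Direct count of primes ≤ 2246 gives π(2246) = 334. Numerical evaluation of the logarithmic integral gives Li(2246) ≈ 346.92. The difference π(x) − Li(x) ≈ -12.92 is typically negative for small/moderate x (Li(x) overestimates), though Littlewood's theorem shows this sign changes infinitely often.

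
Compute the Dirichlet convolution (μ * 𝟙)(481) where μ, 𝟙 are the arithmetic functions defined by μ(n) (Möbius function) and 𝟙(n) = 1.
(μ * 𝟙)(481) = 0

Divisors of 481: [1, 13, 37, 481]. For each d | 481:
  d = 1: μ(1) · 𝟙(481/1) = 1 · 1 = 1
  d = 13: μ(13) · 𝟙(481/13) = -1 · 1 = -1
  d = 37: μ(37) · 𝟙(481/37) = -1 · 1 = -1
  d = 481: μ(481) · 𝟙(481/481) = 1 · 1 = 1
Summing: (μ * 𝟙)(481) = 1 + -1 + -1 + 1 = 0.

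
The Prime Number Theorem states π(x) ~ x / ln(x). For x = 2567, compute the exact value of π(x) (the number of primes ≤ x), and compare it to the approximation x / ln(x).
π(2567) = 375;  x/ln(x) ≈ 326.99;  relative error ≈ 12.80%.

Directly count primes up to 2567: π(2567) = 375. The PNT approximation gives 2567/ln(2567) ≈ 2567/7.85049 ≈ 326.99. Relative error (π(x) − x/ln(x)) / π(x) ≈ 12.80%; the approximation is known to undercount slightly (Li(x) is a better estimate).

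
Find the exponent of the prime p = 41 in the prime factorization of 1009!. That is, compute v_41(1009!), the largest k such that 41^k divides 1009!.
v_41(1009!) = 24

Legendre's formula: v_p(n!) = Σ_{k ≥ 1} ⌊n / p^k⌋. For p = 41, n = 1009, the terms are:
  ⌊1009/41^1⌋ = ⌊1009/41⌋ = 24
(the next term ⌊1009/41^2⌋ = 0, terminating the sum). Summing: v_41(1009!) = 24 = 24.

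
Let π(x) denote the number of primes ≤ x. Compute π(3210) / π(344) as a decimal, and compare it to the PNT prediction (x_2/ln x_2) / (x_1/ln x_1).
π(3210)/π(344) = 454/68 ≈ 6.6765;  PNT prediction ≈ 6.7502.

π(344) = 68 and π(3210) = 454, so π(3210)/π(344) ≈ 6.6765. The PNT-predicted ratio is (3210/ln(3210)) / (344/ln(344)) ≈ 6.7502. The two agree to within a few percent, as expected.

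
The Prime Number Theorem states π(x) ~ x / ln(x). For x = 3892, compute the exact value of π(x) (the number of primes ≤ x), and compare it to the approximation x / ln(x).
π(3892) = 539;  x/ln(x) ≈ 470.81;  relative error ≈ 12.65%.

Directly count primes up to 3892: π(3892) = 539. The PNT approximation gives 3892/ln(3892) ≈ 3892/8.26668 ≈ 470.81. Relative error (π(x) − x/ln(x)) / π(x) ≈ 12.65%; the approximation is known to undercount slightly (Li(x) is a better estimate).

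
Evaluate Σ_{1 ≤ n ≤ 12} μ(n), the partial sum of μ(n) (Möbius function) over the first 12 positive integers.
Σ_{n ≤ 12} μ(n) = -2

Compute μ(n) for each 1 ≤ n ≤ 12: μ(1) = 1, μ(2) = -1, μ(3) = -1, μ(4) = 0, μ(5) = -1, μ(6) = 1, μ(7) = -1, μ(8) = 0, μ(9) = 0, μ(10) = 1, μ(11) = -1, μ(12) = 0. Summing all 12 values: -2. (Mertens function M(x) = Σ_{n ≤ x} μ(n); on average M(x) should be small (PNT ⟺ M(x) = o(x)).)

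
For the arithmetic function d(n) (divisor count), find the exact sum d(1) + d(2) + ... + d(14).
Σ_{n ≤ 14} d(n) = 41

Compute d(n) for each 1 ≤ n ≤ 14: d(1) = 1, d(2) = 2, d(3) = 2, d(4) = 3, d(5) = 2, d(6) = 4, d(7) = 2, d(8) = 4, d(9) = 3, d(10) = 4, d(11) = 2, d(12) = 6, d(13) = 2, d(14) = 4. Summing all 14 values: 41. (Dirichlet's divisor formula: Σ_{n ≤ x} d(n) = x ln(x) + (2γ − 1) x + O(√x). For x = 14, the asymptotic estimate is ≈ 39.11.)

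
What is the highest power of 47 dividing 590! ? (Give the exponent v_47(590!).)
v_47(590!) = 12

Legendre's formula: v_p(n!) = Σ_{k ≥ 1} ⌊n / p^k⌋. For p = 47, n = 590, the terms are:
  ⌊590/47^1⌋ = ⌊590/47⌋ = 12
(the next term ⌊590/47^2⌋ = 0, terminating the sum). Summing: v_47(590!) = 12 = 12.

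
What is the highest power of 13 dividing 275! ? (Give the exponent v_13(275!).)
v_13(275!) = 22

Legendre's formula: v_p(n!) = Σ_{k ≥ 1} ⌊n / p^k⌋. For p = 13, n = 275, the terms are:
  ⌊275/13^1⌋ = ⌊275/13⌋ = 21
  ⌊275/13^2⌋ = ⌊275/169⌋ = 1
(the next term ⌊275/13^3⌋ = 0, terminating the sum). Summing: v_13(275!) = 21 + 1 = 22.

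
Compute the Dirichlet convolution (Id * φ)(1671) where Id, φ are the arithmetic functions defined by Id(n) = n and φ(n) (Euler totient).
(Id * φ)(1671) = 5565

Divisors of 1671: [1, 3, 557, 1671]. For each d | 1671:
  d = 1: Id(1) · φ(1671/1) = 1 · 1112 = 1112
  d = 3: Id(3) · φ(1671/3) = 3 · 556 = 1668
  d = 557: Id(557) · φ(1671/557) = 557 · 2 = 1114
  d = 1671: Id(1671) · φ(1671/1671) = 1671 · 1 = 1671
Summing: (Id * φ)(1671) = 1112 + 1668 + 1114 + 1671 = 5565.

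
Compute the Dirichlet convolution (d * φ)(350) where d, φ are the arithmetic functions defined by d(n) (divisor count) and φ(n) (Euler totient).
(d * φ)(350) = 744

Divisors of 350: [1, 2, 5, 7, 10, 14, 25, 35, 50, 70, 175, 350]. For each d | 350:
  d = 1: d(1) · φ(350/1) = 1 · 120 = 120
  d = 2: d(2) · φ(350/2) = 2 · 120 = 240
  d = 5: d(5) · φ(350/5) = 2 · 24 = 48
  d = 7: d(7) · φ(350/7) = 2 · 20 = 40
  d = 10: d(10) · φ(350/10) = 4 · 24 = 96
  d = 14: d(14) · φ(350/14) = 4 · 20 = 80
  d = 25: d(25) · φ(350/25) = 3 · 6 = 18
  d = 35: d(35) · φ(350/35) = 4 · 4 = 16
  d = 50: d(50) · φ(350/50) = 6 · 6 = 36
  d = 70: d(70) · φ(350/70) = 8 · 4 = 32
  d = 175: d(175) · φ(350/175) = 6 · 1 = 6
  d = 350: d(350) · φ(350/350) = 12 · 1 = 12
Summing: (d * φ)(350) = 120 + 240 + 48 + 40 + 96 + 80 + 18 + 16 + 36 + 32 + 6 + 12 = 744.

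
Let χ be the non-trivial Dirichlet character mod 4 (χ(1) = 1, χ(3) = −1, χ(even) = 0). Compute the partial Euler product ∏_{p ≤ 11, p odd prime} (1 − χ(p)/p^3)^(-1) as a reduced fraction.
∏ = 24457125/25252352

The odd primes p ≤ 11 are [3, 5, 7, 11]. For each, χ(p) = 1 if p ≡ 1 mod 4, χ(p) = −1 if p ≡ 3 mod 4. Taking (1 − χ(p)/p^3)^(-1) = p^3/(p^3 − χ(p)): (1 − (-1)/3^3)^(-1) · (1 − (1)/5^3)^(-1) · (1 − (-1)/7^3)^(-1) · (1 − (-1)/11^3)^(-1) = 24457125/25252352.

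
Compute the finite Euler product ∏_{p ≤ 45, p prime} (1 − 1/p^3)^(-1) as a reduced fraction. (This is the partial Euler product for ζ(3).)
∏ = 11622300127850926153432227486340003/9669167824002218213355442162630656

The primes p ≤ 45 are [2, 3, 5, 7, 11, 13, 17, 19, 23, 29, 31, 37, 41, 43]. For each prime, (1 − 1/p^3)^(-1) = p^3 / (p^3 − 1). The product is (1 − 1/2^3)^(-1), (1 − 1/3^3)^(-1), (1 − 1/5^3)^(-1), (1 − 1/7^3)^(-1), (1 − 1/11^3)^(-1), (1 − 1/13^3)^(-1), (1 − 1/17^3)^(-1), (1 − 1/19^3)^(-1), (1 − 1/23^3)^(-1), (1 − 1/29^3)^(-1), (1 − 1/31^3)^(-1), (1 − 1/37^3)^(-1), (1 − 1/41^3)^(-1), (1 − 1/43^3)^(-1) = ∏ p^3 / (p^3 − 1) = 11622300127850926153432227486340003/9669167824002218213355442162630656.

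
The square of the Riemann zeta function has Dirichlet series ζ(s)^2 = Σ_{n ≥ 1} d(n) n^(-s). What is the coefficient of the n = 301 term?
d(301) = 4

ζ(s)^2 = (Σ 1/m^s)(Σ 1/k^s). The coefficient of 1/n^s in the product is the number of ordered pairs (m, k) with mk = n, which equals d(n). For n = 301, divisors are [1, 7, 43, 301], so d(301) = 4.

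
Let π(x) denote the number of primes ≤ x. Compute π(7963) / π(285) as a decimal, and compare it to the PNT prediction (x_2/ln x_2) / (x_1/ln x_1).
π(7963)/π(285) = 1006/61 ≈ 16.4918;  PNT prediction ≈ 17.5821.

π(285) = 61 and π(7963) = 1006, so π(7963)/π(285) ≈ 16.4918. The PNT-predicted ratio is (7963/ln(7963)) / (285/ln(285)) ≈ 17.5821. The two agree to within a few percent, as expected.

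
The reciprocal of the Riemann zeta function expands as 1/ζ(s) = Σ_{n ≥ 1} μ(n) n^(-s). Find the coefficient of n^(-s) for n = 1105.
μ(1105) = -1

Factor n = 1105 = 5 · 13 · 17. μ(n) = 0 if any exponent ≥ 2 (not squarefree); otherwise μ(n) = (−1)^{ω(n)} where ω(n) is the number of distinct prime factors. Applying: μ(1105) = -1.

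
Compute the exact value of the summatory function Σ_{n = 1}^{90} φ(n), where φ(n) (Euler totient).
Σ_{n ≤ 90} φ(n) = 2480

Compute φ(n) for each 1 ≤ n ≤ 90: φ(1) = 1, φ(2) = 1, φ(3) = 2, φ(4) = 2, φ(5) = 4, φ(6) = 2, φ(7) = 6, φ(8) = 4, φ(9) = 6, φ(10) = 4, φ(11) = 10, φ(12) = 4, φ(13) = 12, φ(14) = 6, φ(15) = 8, φ(16) = 8, φ(17) = 16, φ(18) = 6, φ(19) = 18, φ(20) = 8, φ(21) = 12, φ(22) = 10, φ(23) = 22, φ(24) = 8, φ(25) = 20, φ(26) = 12, φ(27) = 18, φ(28) = 12, φ(29) = 28, φ(30) = 8, φ(31) = 30, φ(32) = 16, φ(33) = 20, φ(34) = 16, φ(35) = 24, φ(36) = 12, φ(37) = 36, φ(38) = 18, φ(39) = 24, φ(40) = 16, φ(41) = 40, φ(42) = 12, φ(43) = 42, φ(44) = 20, φ(45) = 24, φ(46) = 22, φ(47) = 46, φ(48) = 16, φ(49) = 42, φ(50) = 20, φ(51) = 32, φ(52) = 24, φ(53) = 52, φ(54) = 18, φ(55) = 40, φ(56) = 24, φ(57) = 36, φ(58) = 28, φ(59) = 58, φ(60) = 16, φ(61) = 60, φ(62) = 30, φ(63) = 36, φ(64) = 32, φ(65) = 48, φ(66) = 20, φ(67) = 66, φ(68) = 32, φ(69) = 44, φ(70) = 24, φ(71) = 70, φ(72) = 24, φ(73) = 72, φ(74) = 36, φ(75) = 40, φ(76) = 36, φ(77) = 60, φ(78) = 24, φ(79) = 78, φ(80) = 32, φ(81) = 54, φ(82) = 40, φ(83) = 82, φ(84) = 24, φ(85) = 64, φ(86) = 42, φ(87) = 56, φ(88) = 40, φ(89) = 88, φ(90) = 24. Summing all 90 values: 2480. (Average order: Σ_{n ≤ x} φ(n) ~ (3/π²) x². For x = 90, (3/π²)·90² ≈ 2462.10.)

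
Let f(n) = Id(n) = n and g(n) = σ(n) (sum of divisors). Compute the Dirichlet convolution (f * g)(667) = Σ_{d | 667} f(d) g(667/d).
(Id * σ)(667) = 2773

Divisors of 667: [1, 23, 29, 667]. For each d | 667:
  d = 1: Id(1) · σ(667/1) = 1 · 720 = 720
  d = 23: Id(23) · σ(667/23) = 23 · 30 = 690
  d = 29: Id(29) · σ(667/29) = 29 · 24 = 696
  d = 667: Id(667) · σ(667/667) = 667 · 1 = 667
Summing: (Id * σ)(667) = 720 + 690 + 696 + 667 = 2773.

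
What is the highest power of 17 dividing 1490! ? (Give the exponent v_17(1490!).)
v_17(1490!) = 92

Legendre's formula: v_p(n!) = Σ_{k ≥ 1} ⌊n / p^k⌋. For p = 17, n = 1490, the terms are:
  ⌊1490/17^1⌋ = ⌊1490/17⌋ = 87
  ⌊1490/17^2⌋ = ⌊1490/289⌋ = 5
(the next term ⌊1490/17^3⌋ = 0, terminating the sum). Summing: v_17(1490!) = 87 + 5 = 92.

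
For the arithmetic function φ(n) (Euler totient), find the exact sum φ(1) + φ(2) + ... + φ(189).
Σ_{n ≤ 189} φ(n) = 10904

Compute φ(n) for each 1 ≤ n ≤ 189: φ(1) = 1, φ(2) = 1, φ(3) = 2, φ(4) = 2, φ(5) = 4, φ(6) = 2, φ(7) = 6, φ(8) = 4, φ(9) = 6, φ(10) = 4, φ(11) = 10, φ(12) = 4, φ(13) = 12, φ(14) = 6, φ(15) = 8, φ(16) = 8, φ(17) = 16, φ(18) = 6, φ(19) = 18, φ(20) = 8, φ(21) = 12, φ(22) = 10, φ(23) = 22, φ(24) = 8, φ(25) = 20, φ(26) = 12, φ(27) = 18, φ(28) = 12, φ(29) = 28, φ(30) = 8, φ(31) = 30, φ(32) = 16, φ(33) = 20, φ(34) = 16, φ(35) = 24, φ(36) = 12, φ(37) = 36, φ(38) = 18, φ(39) = 24, φ(40) = 16, φ(41) = 40, φ(42) = 12, φ(43) = 42, φ(44) = 20, φ(45) = 24, φ(46) = 22, φ(47) = 46, φ(48) = 16, φ(49) = 42, φ(50) = 20, φ(51) = 32, φ(52) = 24, φ(53) = 52, φ(54) = 18, φ(55) = 40, φ(56) = 24, φ(57) = 36, φ(58) = 28, φ(59) = 58, φ(60) = 16, φ(61) = 60, φ(62) = 30, φ(63) = 36, φ(64) = 32, φ(65) = 48, φ(66) = 20, φ(67) = 66, φ(68) = 32, φ(69) = 44, φ(70) = 24, φ(71) = 70, φ(72) = 24, φ(73) = 72, φ(74) = 36, φ(75) = 40, φ(76) = 36, φ(77) = 60, φ(78) = 24, φ(79) = 78, φ(80) = 32, φ(81) = 54, φ(82) = 40, φ(83) = 82, φ(84) = 24, φ(85) = 64, φ(86) = 42, φ(87) = 56, φ(88) = 40, φ(89) = 88, φ(90) = 24, φ(91) = 72, φ(92) = 44, φ(93) = 60, φ(94) = 46, φ(95) = 72, φ(96) = 32, φ(97) = 96, φ(98) = 42, φ(99) = 60, φ(100) = 40, φ(101) = 100, φ(102) = 32, φ(103) = 102, φ(104) = 48, φ(105) = 48, φ(106) = 52, φ(107) = 106, φ(108) = 36, φ(109) = 108, φ(110) = 40, φ(111) = 72, φ(112) = 48, φ(113) = 112, φ(114) = 36, φ(115) = 88, φ(116) = 56, φ(117) = 72, φ(118) = 58, φ(119) = 96, φ(120) = 32, φ(121) = 110, φ(122) = 60, φ(123) = 80, φ(124) = 60, φ(125) = 100, φ(126) = 36, φ(127) = 126, φ(128) = 64, φ(129) = 84, φ(130) = 48, φ(131) = 130, φ(132) = 40, φ(133) = 108, φ(134) = 66, φ(135) = 72, φ(136) = 64, φ(137) = 136, φ(138) = 44, φ(139) = 138, φ(140) = 48, φ(141) = 92, φ(142) = 70, φ(143) = 120, φ(144) = 48, φ(145) = 112, φ(146) = 72, φ(147) = 84, φ(148) = 72, φ(149) = 148, φ(150) = 40, φ(151) = 150, φ(152) = 72, φ(153) = 96, φ(154) = 60, φ(155) = 120, φ(156) = 48, φ(157) = 156, φ(158) = 78, φ(159) = 104, φ(160) = 64, φ(161) = 132, φ(162) = 54, φ(163) = 162, φ(164) = 80, φ(165) = 80, φ(166) = 82, φ(167) = 166, φ(168) = 48, φ(169) = 156, φ(170) = 64, φ(171) = 108, φ(172) = 84, φ(173) = 172, φ(174) = 56, φ(175) = 120, φ(176) = 80, φ(177) = 116, φ(178) = 88, φ(179) = 178, φ(180) = 48, φ(181) = 180, φ(182) = 72, φ(183) = 120, φ(184) = 88, φ(185) = 144, φ(186) = 60, φ(187) = 160, φ(188) = 92, φ(189) = 108. Summing all 189 values: 10904. (Average order: Σ_{n ≤ x} φ(n) ~ (3/π²) x². For x = 189, (3/π²)·189² ≈ 10857.88.)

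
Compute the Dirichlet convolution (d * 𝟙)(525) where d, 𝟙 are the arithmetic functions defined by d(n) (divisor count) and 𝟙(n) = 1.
(d * 𝟙)(525) = 54

Divisors of 525: [1, 3, 5, 7, 15, 21, 25, 35, 75, 105, 175, 525]. For each d | 525:
  d = 1: d(1) · 𝟙(525/1) = 1 · 1 = 1
  d = 3: d(3) · 𝟙(525/3) = 2 · 1 = 2
  d = 5: d(5) · 𝟙(525/5) = 2 · 1 = 2
  d = 7: d(7) · 𝟙(525/7) = 2 · 1 = 2
  d = 15: d(15) · 𝟙(525/15) = 4 · 1 = 4
  d = 21: d(21) · 𝟙(525/21) = 4 · 1 = 4
  d = 25: d(25) · 𝟙(525/25) = 3 · 1 = 3
  d = 35: d(35) · 𝟙(525/35) = 4 · 1 = 4
  d = 75: d(75) · 𝟙(525/75) = 6 · 1 = 6
  d = 105: d(105) · 𝟙(525/105) = 8 · 1 = 8
  d = 175: d(175) · 𝟙(525/175) = 6 · 1 = 6
  d = 525: d(525) · 𝟙(525/525) = 12 · 1 = 12
Summing: (d * 𝟙)(525) = 1 + 2 + 2 + 2 + 4 + 4 + 3 + 4 + 6 + 8 + 6 + 12 = 54.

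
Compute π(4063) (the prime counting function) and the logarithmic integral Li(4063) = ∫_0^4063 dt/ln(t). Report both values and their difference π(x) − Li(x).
π(4063) = 560;  Li(4063) ≈ 572.95;  π(x) − Li(x) ≈ -12.95.

Direct count of primes ≤ 4063 gives π(4063) = 560. Numerical evaluation of the logarithmic integral gives Li(4063) ≈ 572.95. The difference π(x) − Li(x) ≈ -12.95 is typically negative for small/moderate x (Li(x) overestimates), though Littlewood's theorem shows this sign changes infinitely often.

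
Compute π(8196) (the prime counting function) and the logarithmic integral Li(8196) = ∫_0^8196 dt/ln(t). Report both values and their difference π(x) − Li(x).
π(8196) = 1028;  Li(8196) ≈ 1048.20;  π(x) − Li(x) ≈ -20.20.

Direct count of primes ≤ 8196 gives π(8196) = 1028. Numerical evaluation of the logarithmic integral gives Li(8196) ≈ 1048.20. The difference π(x) − Li(x) ≈ -20.20 is typically negative for small/moderate x (Li(x) overestimates), though Littlewood's theorem shows this sign changes infinitely often.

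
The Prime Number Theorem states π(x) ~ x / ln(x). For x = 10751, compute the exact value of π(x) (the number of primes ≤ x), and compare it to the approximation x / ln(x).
π(10751) = 1310;  x/ln(x) ≈ 1158.17;  relative error ≈ 11.59%.

Directly count primes up to 10751: π(10751) = 1310. The PNT approximation gives 10751/ln(10751) ≈ 10751/9.28275 ≈ 1158.17. Relative error (π(x) − x/ln(x)) / π(x) ≈ 11.59%; the approximation is known to undercount slightly (Li(x) is a better estimate).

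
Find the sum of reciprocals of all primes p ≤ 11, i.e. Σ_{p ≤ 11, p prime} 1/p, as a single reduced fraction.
Σ 1/p = 2927/2310

π(11) = 5, so the primes ≤ 11 are [2, 3, 5, 7, 11]. Summing 1/p over these primes: 2927/2310 ≈ 1.2671. Mertens estimate ln ln(11) + 0.2615 ≈ 1.1361.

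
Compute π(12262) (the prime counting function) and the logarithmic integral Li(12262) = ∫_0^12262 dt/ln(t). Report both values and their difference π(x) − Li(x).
π(12262) = 1465;  Li(12262) ≈ 1488.96;  π(x) − Li(x) ≈ -23.96.

Direct count of primes ≤ 12262 gives π(12262) = 1465. Numerical evaluation of the logarithmic integral gives Li(12262) ≈ 1488.96. The difference π(x) − Li(x) ≈ -23.96 is typically negative for small/moderate x (Li(x) overestimates), though Littlewood's theorem shows this sign changes infinitely often.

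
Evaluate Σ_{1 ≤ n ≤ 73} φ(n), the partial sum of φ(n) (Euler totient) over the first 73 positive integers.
Σ_{n ≤ 73} φ(n) = 1660

Compute φ(n) for each 1 ≤ n ≤ 73: φ(1) = 1, φ(2) = 1, φ(3) = 2, φ(4) = 2, φ(5) = 4, φ(6) = 2, φ(7) = 6, φ(8) = 4, φ(9) = 6, φ(10) = 4, φ(11) = 10, φ(12) = 4, φ(13) = 12, φ(14) = 6, φ(15) = 8, φ(16) = 8, φ(17) = 16, φ(18) = 6, φ(19) = 18, φ(20) = 8, φ(21) = 12, φ(22) = 10, φ(23) = 22, φ(24) = 8, φ(25) = 20, φ(26) = 12, φ(27) = 18, φ(28) = 12, φ(29) = 28, φ(30) = 8, φ(31) = 30, φ(32) = 16, φ(33) = 20, φ(34) = 16, φ(35) = 24, φ(36) = 12, φ(37) = 36, φ(38) = 18, φ(39) = 24, φ(40) = 16, φ(41) = 40, φ(42) = 12, φ(43) = 42, φ(44) = 20, φ(45) = 24, φ(46) = 22, φ(47) = 46, φ(48) = 16, φ(49) = 42, φ(50) = 20, φ(51) = 32, φ(52) = 24, φ(53) = 52, φ(54) = 18, φ(55) = 40, φ(56) = 24, φ(57) = 36, φ(58) = 28, φ(59) = 58, φ(60) = 16, φ(61) = 60, φ(62) = 30, φ(63) = 36, φ(64) = 32, φ(65) = 48, φ(66) = 20, φ(67) = 66, φ(68) = 32, φ(69) = 44, φ(70) = 24, φ(71) = 70, φ(72) = 24, φ(73) = 72. Summing all 73 values: 1660. (Average order: Σ_{n ≤ x} φ(n) ~ (3/π²) x². For x = 73, (3/π²)·73² ≈ 1619.82.)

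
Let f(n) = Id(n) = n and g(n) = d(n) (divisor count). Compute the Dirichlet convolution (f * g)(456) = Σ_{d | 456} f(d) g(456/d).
(Id * d)(456) = 2730

Divisors of 456: [1, 2, 3, 4, 6, 8, 12, 19, 24, 38, 57, 76, 114, 152, 228, 456]. For each d | 456:
  d = 1: Id(1) · d(456/1) = 1 · 16 = 16
  d = 2: Id(2) · d(456/2) = 2 · 12 = 24
  d = 3: Id(3) · d(456/3) = 3 · 8 = 24
  d = 4: Id(4) · d(456/4) = 4 · 8 = 32
  d = 6: Id(6) · d(456/6) = 6 · 6 = 36
  d = 8: Id(8) · d(456/8) = 8 · 4 = 32
  d = 12: Id(12) · d(456/12) = 12 · 4 = 48
  d = 19: Id(19) · d(456/19) = 19 · 8 = 152
  d = 24: Id(24) · d(456/24) = 24 · 2 = 48
  d = 38: Id(38) · d(456/38) = 38 · 6 = 228
  d = 57: Id(57) · d(456/57) = 57 · 4 = 228
  d = 76: Id(76) · d(456/76) = 76 · 4 = 304
  d = 114: Id(114) · d(456/114) = 114 · 3 = 342
  d = 152: Id(152) · d(456/152) = 152 · 2 = 304
  d = 228: Id(228) · d(456/228) = 228 · 2 = 456
  d = 456: Id(456) · d(456/456) = 456 · 1 = 456
Summing: (Id * d)(456) = 16 + 24 + 24 + 32 + 36 + 32 + 48 + 152 + 48 + 228 + 228 + 304 + 342 + 304 + 456 + 456 = 2730.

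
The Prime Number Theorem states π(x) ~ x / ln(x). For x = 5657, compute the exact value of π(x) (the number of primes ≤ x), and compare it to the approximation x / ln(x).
π(5657) = 745;  x/ln(x) ≈ 654.70;  relative error ≈ 12.12%.

Directly count primes up to 5657: π(5657) = 745. The PNT approximation gives 5657/ln(5657) ≈ 5657/8.64065 ≈ 654.70. Relative error (π(x) − x/ln(x)) / π(x) ≈ 12.12%; the approximation is known to undercount slightly (Li(x) is a better estimate).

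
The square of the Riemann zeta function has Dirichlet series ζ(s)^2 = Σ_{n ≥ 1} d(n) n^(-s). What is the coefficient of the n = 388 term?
d(388) = 6

ζ(s)^2 = (Σ 1/m^s)(Σ 1/k^s). The coefficient of 1/n^s in the product is the number of ordered pairs (m, k) with mk = n, which equals d(n). For n = 388, divisors are [1, 2, 4, 97, 194, 388], so d(388) = 6.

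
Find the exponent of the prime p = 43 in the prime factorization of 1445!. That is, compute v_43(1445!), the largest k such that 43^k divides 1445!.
v_43(1445!) = 33

Legendre's formula: v_p(n!) = Σ_{k ≥ 1} ⌊n / p^k⌋. For p = 43, n = 1445, the terms are:
  ⌊1445/43^1⌋ = ⌊1445/43⌋ = 33
(the next term ⌊1445/43^2⌋ = 0, terminating the sum). Summing: v_43(1445!) = 33 = 33.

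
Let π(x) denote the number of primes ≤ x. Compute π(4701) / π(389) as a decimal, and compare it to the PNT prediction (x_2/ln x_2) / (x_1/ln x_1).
π(4701)/π(389) = 634/77 ≈ 8.2338;  PNT prediction ≈ 8.5233.

π(389) = 77 and π(4701) = 634, so π(4701)/π(389) ≈ 8.2338. The PNT-predicted ratio is (4701/ln(4701)) / (389/ln(389)) ≈ 8.5233. The two agree to within a few percent, as expected.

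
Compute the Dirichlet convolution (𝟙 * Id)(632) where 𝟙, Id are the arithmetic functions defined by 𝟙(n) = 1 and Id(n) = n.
(𝟙 * Id)(632) = 1200

Divisors of 632: [1, 2, 4, 8, 79, 158, 316, 632]. For each d | 632:
  d = 1: 𝟙(1) · Id(632/1) = 1 · 632 = 632
  d = 2: 𝟙(2) · Id(632/2) = 1 · 316 = 316
  d = 4: 𝟙(4) · Id(632/4) = 1 · 158 = 158
  d = 8: 𝟙(8) · Id(632/8) = 1 · 79 = 79
  d = 79: 𝟙(79) · Id(632/79) = 1 · 8 = 8
  d = 158: 𝟙(158) · Id(632/158) = 1 · 4 = 4
  d = 316: 𝟙(316) · Id(632/316) = 1 · 2 = 2
  d = 632: 𝟙(632) · Id(632/632) = 1 · 1 = 1
Summing: (𝟙 * Id)(632) = 632 + 316 + 158 + 79 + 8 + 4 + 2 + 1 = 1200.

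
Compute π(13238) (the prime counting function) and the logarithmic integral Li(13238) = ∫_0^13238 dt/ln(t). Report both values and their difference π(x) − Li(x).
π(13238) = 1573;  Li(13238) ≈ 1592.21;  π(x) − Li(x) ≈ -19.21.

Direct count of primes ≤ 13238 gives π(13238) = 1573. Numerical evaluation of the logarithmic integral gives Li(13238) ≈ 1592.21. The difference π(x) − Li(x) ≈ -19.21 is typically negative for small/moderate x (Li(x) overestimates), though Littlewood's theorem shows this sign changes infinitely often.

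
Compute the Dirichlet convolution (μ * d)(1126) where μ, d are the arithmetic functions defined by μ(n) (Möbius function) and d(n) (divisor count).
(μ * d)(1126) = 1

Divisors of 1126: [1, 2, 563, 1126]. For each d | 1126:
  d = 1: μ(1) · d(1126/1) = 1 · 4 = 4
  d = 2: μ(2) · d(1126/2) = -1 · 2 = -2
  d = 563: μ(563) · d(1126/563) = -1 · 2 = -2
  d = 1126: μ(1126) · d(1126/1126) = 1 · 1 = 1
Summing: (μ * d)(1126) = 4 + -2 + -2 + 1 = 1.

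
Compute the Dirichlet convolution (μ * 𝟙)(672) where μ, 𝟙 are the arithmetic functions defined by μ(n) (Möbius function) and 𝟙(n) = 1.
(μ * 𝟙)(672) = 0

Divisors of 672: [1, 2, 3, 4, 6, 7, 8, 12, 14, 16, 21, 24, 28, 32, 42, 48, 56, 84, 96, 112, 168, 224, 336, 672]. For each d | 672:
  d = 1: μ(1) · 𝟙(672/1) = 1 · 1 = 1
  d = 2: μ(2) · 𝟙(672/2) = -1 · 1 = -1
  d = 3: μ(3) · 𝟙(672/3) = -1 · 1 = -1
  d = 4: μ(4) · 𝟙(672/4) = 0 · 1 = 0
  d = 6: μ(6) · 𝟙(672/6) = 1 · 1 = 1
  d = 7: μ(7) · 𝟙(672/7) = -1 · 1 = -1
  d = 8: μ(8) · 𝟙(672/8) = 0 · 1 = 0
  d = 12: μ(12) · 𝟙(672/12) = 0 · 1 = 0
  d = 14: μ(14) · 𝟙(672/14) = 1 · 1 = 1
  d = 16: μ(16) · 𝟙(672/16) = 0 · 1 = 0
  d = 21: μ(21) · 𝟙(672/21) = 1 · 1 = 1
  d = 24: μ(24) · 𝟙(672/24) = 0 · 1 = 0
  d = 28: μ(28) · 𝟙(672/28) = 0 · 1 = 0
  d = 32: μ(32) · 𝟙(672/32) = 0 · 1 = 0
  d = 42: μ(42) · 𝟙(672/42) = -1 · 1 = -1
  d = 48: μ(48) · 𝟙(672/48) = 0 · 1 = 0
  d = 56: μ(56) · 𝟙(672/56) = 0 · 1 = 0
  d = 84: μ(84) · 𝟙(672/84) = 0 · 1 = 0
  d = 96: μ(96) · 𝟙(672/96) = 0 · 1 = 0
  d = 112: μ(112) · 𝟙(672/112) = 0 · 1 = 0
  d = 168: μ(168) · 𝟙(672/168) = 0 · 1 = 0
  d = 224: μ(224) · 𝟙(672/224) = 0 · 1 = 0
  d = 336: μ(336) · 𝟙(672/336) = 0 · 1 = 0
  d = 672: μ(672) · 𝟙(672/672) = 0 · 1 = 0
Summing: (μ * 𝟙)(672) = 1 + -1 + -1 + 0 + 1 + -1 + 0 + 0 + 1 + 0 + 1 + 0 + 0 + 0 + -1 + 0 + 0 + 0 + 0 + 0 + 0 + 0 + 0 + 0 = 0.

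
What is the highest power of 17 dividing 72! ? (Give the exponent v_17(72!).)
v_17(72!) = 4

Legendre's formula: v_p(n!) = Σ_{k ≥ 1} ⌊n / p^k⌋. For p = 17, n = 72, the terms are:
  ⌊72/17^1⌋ = ⌊72/17⌋ = 4
(the next term ⌊72/17^2⌋ = 0, terminating the sum). Summing: v_17(72!) = 4 = 4.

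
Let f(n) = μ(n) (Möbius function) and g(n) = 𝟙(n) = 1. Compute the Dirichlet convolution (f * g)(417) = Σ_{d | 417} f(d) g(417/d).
(μ * 𝟙)(417) = 0

Divisors of 417: [1, 3, 139, 417]. For each d | 417:
  d = 1: μ(1) · 𝟙(417/1) = 1 · 1 = 1
  d = 3: μ(3) · 𝟙(417/3) = -1 · 1 = -1
  d = 139: μ(139) · 𝟙(417/139) = -1 · 1 = -1
  d = 417: μ(417) · 𝟙(417/417) = 1 · 1 = 1
Summing: (μ * 𝟙)(417) = 1 + -1 + -1 + 1 = 0.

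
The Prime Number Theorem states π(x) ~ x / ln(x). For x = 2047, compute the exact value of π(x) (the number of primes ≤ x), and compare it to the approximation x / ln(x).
π(2047) = 309;  x/ln(x) ≈ 268.49;  relative error ≈ 13.11%.

Directly count primes up to 2047: π(2047) = 309. The PNT approximation gives 2047/ln(2047) ≈ 2047/7.62413 ≈ 268.49. Relative error (π(x) − x/ln(x)) / π(x) ≈ 13.11%; the approximation is known to undercount slightly (Li(x) is a better estimate).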